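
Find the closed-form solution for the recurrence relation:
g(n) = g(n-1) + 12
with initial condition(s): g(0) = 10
Recurrence: g(n) = g(n-1) + 12, initial: g(0) = 10.
Each step adds 12, so g(n) = g(0) + 12n = 12n + 10.

g(n) = 12n + 10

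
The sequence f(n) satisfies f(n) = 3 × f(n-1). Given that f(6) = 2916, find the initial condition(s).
In general f(n) = 3ⁿ · f(0). At n = 6: f(0) = f(6) / 3^6 = 2916 / 729 = 4.

f(0) = 4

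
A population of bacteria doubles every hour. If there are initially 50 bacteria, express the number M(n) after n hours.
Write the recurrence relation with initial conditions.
Each hour multiplies the count by 2, so the count after n hours depends only on the count after n-1 hours: M(n) = 2 × M(n-1). The starting count gives M(0) = 50.
Unrolling n times gives the closed form M(n) = 50 × 2ⁿ.

M(n) = 2 × M(n-1), M(0) = 50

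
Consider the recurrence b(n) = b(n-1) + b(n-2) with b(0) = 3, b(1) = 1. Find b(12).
Computing the sequence terms:
3, 1, 4, 5, 9, 14, 23, 37, 60, 97, 157, 254, 411

411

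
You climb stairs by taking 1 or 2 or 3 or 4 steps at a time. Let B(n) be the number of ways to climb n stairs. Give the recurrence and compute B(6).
Condition on the size of the last step (1 to 4): before it there were n-1, …, n-4 stairs climbed, and these cases are disjoint, so B(n) = B(n-1) + B(n-2) + B(n-3) + B(n-4) (order-4 linear recurrence).
Initial conditions by direct count (compositions of i into parts ≤ 4): B(1) = 1; B(2) = 2; B(3) = 4; B(4) = 8.
Iterating the recurrence: B(5) = 15, B(6) = 29.

B(n) = B(n-1) + B(n-2) + B(n-3) + B(n-4), B(1) = 1, B(2) = 2, B(3) = 4, B(4) = 8; B(6) = 29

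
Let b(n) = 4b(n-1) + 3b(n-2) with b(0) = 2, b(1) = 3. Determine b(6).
Computing the sequence terms:
2, 3, 18, 81, 378, 1755, 8154

8154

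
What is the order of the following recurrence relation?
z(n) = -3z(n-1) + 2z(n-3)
The order is the largest lag k for which z(n-k) appears. Here the deepest term is z(n-3), so the order is 3.

Order 3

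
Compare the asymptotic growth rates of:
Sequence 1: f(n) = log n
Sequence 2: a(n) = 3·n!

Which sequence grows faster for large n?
Comparing growth rates:
Growth-rate hierarchy: log n ≺ any polynomial ≺ any exponential cⁿ (c>1) ≺ n! ≺ nⁿ.
factorial dominates logarithmic asymptotically.

a(n) grows faster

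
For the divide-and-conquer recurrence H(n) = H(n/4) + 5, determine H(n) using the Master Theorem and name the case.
Master Theorem template: H(n) = a·H(n/b) + f(n).
Here: a=1, b=4, f(n)=5
Compute log_b(a) = log_4(1) = 0.
f(n) = 5 = Θ(1). Case 2: H(n) = Θ(log n).

Case 2: H(n) = Θ(log n)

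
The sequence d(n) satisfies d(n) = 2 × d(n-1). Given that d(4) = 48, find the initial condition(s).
In general d(n) = 2ⁿ · d(0). At n = 4: d(0) = d(4) / 2^4 = 48 / 16 = 3.

d(0) = 3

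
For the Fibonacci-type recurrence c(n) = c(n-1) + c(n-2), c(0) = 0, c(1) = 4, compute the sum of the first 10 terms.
Computing the sequence terms: 0, 4, 4, 8, 12, 20, 32, 52, 84, 136
Adding these values together:

352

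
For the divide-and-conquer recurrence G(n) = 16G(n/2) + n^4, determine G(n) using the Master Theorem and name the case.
Master Theorem template: G(n) = a·G(n/b) + f(n).
Here: a=16, b=2, f(n)=n^4
Compute log_b(a) = log_2(16) = 4.
f(n) = n^4 = Θ(n^4). Case 2: G(n) = Θ(n^4 log n).

Case 2: G(n) = Θ(n^4 log n)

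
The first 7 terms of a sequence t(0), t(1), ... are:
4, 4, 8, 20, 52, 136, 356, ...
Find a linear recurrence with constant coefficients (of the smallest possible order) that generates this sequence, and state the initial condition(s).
Look for the lowest-order linear relation among consecutive terms.
Observation: t(n) - 3·t(n-1) - (-1)·t(n-2) = 0 holds for the shown terms, and no order-1 relation t(n) = α·t(n-1) + β fits.
Check at n=3: 3·8 + (-1)·4 = 20. ✓

t(n) = 3t(n-1) - t(n-2), t(0) = 4, t(1) = 4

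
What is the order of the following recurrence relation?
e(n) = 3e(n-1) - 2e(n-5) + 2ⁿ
The order is the largest lag k for which e(n-k) appears. Here the deepest term is e(n-5) (the 2ⁿ term is non-homogeneous and does not affect the order), so the order is 5.

Order 5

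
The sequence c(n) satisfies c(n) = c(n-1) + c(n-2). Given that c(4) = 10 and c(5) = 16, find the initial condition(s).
Work backwards using c(k) = c(k+2) - c(k+1):
c(3) = c(5) - c(4) = 16 - 10 = 6
c(2) = c(4) - c(3) = 10 - 6 = 4
c(1) = c(3) - c(2) = 6 - 4 = 2
c(0) = c(2) - c(1) = 4 - 2 = 2

c(0) = 2, c(1) = 2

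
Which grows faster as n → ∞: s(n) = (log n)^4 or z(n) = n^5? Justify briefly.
Comparing growth rates:
Growth-rate hierarchy: log n ≺ any polynomial ≺ any exponential cⁿ (c>1) ≺ n! ≺ nⁿ.
polynomial degree 5 dominates polylogarithmic (log n)^4 asymptotically.

z(n) grows faster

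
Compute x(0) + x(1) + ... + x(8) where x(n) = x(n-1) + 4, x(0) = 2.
Computing the sequence terms: 2, 6, 10, 14, 18, 22, 26, 30, 34
Adding these values together:

162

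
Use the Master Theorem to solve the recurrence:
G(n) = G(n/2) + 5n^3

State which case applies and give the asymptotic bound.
Master Theorem template: G(n) = a·G(n/b) + f(n).
Here: a=1, b=2, f(n)=5n^3
Compute log_b(a) = log_2(1) = 0.
f(n) = 5n^3 = Ω(n^(0+ε)) with ε = 3, and the regularity condition holds (a·f(n/b) = (a/b^3)·f(n) with a/b^3 = 2^-3 < 1). Case 3: G(n) = Θ(f(n)) = Θ(n^3).

Case 3: G(n) = Θ(n^3)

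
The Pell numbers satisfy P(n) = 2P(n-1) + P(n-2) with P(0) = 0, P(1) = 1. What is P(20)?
Computing the sequence terms:
0, 1, 2, 5, 12, 29, 70, 169, 408, 985, 2378, 5741, 13860, 33461, 80782, 195025, 470832, 1136689, 2744210, 6625109, 15994428

15994428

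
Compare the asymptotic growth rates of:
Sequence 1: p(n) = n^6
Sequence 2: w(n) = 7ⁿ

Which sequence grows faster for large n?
Comparing growth rates:
Growth-rate hierarchy: log n ≺ any polynomial ≺ any exponential cⁿ (c>1) ≺ n! ≺ nⁿ.
exponential base 7 dominates polynomial degree 6 asymptotically.

w(n) grows faster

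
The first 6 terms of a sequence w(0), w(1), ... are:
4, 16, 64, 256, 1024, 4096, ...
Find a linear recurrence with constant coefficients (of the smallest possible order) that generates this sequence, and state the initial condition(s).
Look for the lowest-order linear relation among consecutive terms.
Observation: each term is 4× the previous.
Check at n=2: 4·16 = 64. ✓

w(n) = 4 × w(n-1), w(0) = 4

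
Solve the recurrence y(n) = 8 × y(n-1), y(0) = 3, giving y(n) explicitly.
Recurrence: y(n) = 8 × y(n-1), initial: y(0) = 3.
Each term is 8 times the previous, so this is geometric with ratio 8. After n steps: y(n) = y(0)·8ⁿ = 3·8ⁿ.

y(n) = 3·8ⁿ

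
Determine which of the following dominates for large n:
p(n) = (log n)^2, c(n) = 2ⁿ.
Comparing growth rates:
Growth-rate hierarchy: log n ≺ any polynomial ≺ any exponential cⁿ (c>1) ≺ n! ≺ nⁿ.
exponential base 2 dominates polylogarithmic (log n)^2 asymptotically.

c(n) grows faster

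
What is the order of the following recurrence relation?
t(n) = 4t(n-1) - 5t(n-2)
The order is the largest lag k for which t(n-k) appears. Here the deepest term is t(n-2), so the order is 2.

Order 2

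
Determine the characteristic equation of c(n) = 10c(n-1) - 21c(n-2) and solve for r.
Substitute c(n) = rⁿ and divide through by rⁿ⁻²: r² - 10r + 21 = 0
Factor: (r - 7)(r - 3) = 0, so r = 7, 3.
General solution: c(n) = A·7ⁿ + B·3ⁿ

Characteristic: r² - 10r + 21 = 0, Roots: r = 7, 3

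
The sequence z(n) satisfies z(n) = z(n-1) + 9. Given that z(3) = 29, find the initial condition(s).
z(3) = z(0) + 3·9, so z(0) = 29 - 27 = 2.

z(0) = 2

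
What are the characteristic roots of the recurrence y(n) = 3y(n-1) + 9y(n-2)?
Substitute y(n) = rⁿ and divide through by rⁿ⁻²: r² - 3r - 9 = 0
Discriminant: 3² + 4·9 = 45, not a perfect square, so by the quadratic formula r = (3 ± √45)/2.
General solution: y(n) = A·r₁ⁿ + B·r₂ⁿ where r₁,r₂ = (3 ± √45)/2

Characteristic: r² - 3r - 9 = 0, Roots: r = (3 ± √45)/2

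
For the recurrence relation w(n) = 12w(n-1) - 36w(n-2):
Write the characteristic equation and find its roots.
Substitute w(n) = rⁿ and divide through by rⁿ⁻²: r² - 12r + 36 = 0
Factor: (r - 6)² = 0, so r = 6 (double root).
General solution: w(n) = (A + Bn)·6ⁿ

Characteristic: r² - 12r + 36 = 0, Roots: r = 6 (double root)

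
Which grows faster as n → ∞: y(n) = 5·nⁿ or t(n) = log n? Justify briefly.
Comparing growth rates:
Growth-rate hierarchy: log n ≺ any polynomial ≺ any exponential cⁿ (c>1) ≺ n! ≺ nⁿ.
super-exponential nⁿ dominates logarithmic asymptotically.

y(n) grows faster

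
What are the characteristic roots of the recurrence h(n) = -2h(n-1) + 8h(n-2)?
Substitute h(n) = rⁿ and divide through by rⁿ⁻²: r² + 2r - 8 = 0
Factor: (r - 2)(r + 4) = 0, so r = 2, -4.
General solution: h(n) = A·2ⁿ + B·(-4)ⁿ

Characteristic: r² + 2r - 8 = 0, Roots: r = 2, -4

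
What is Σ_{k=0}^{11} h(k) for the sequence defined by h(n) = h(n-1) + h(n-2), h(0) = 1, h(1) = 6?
Computing the sequence terms: 1, 6, 7, 13, 20, 33, 53, 86, 139, 225, 364, 589
Adding these values together:

1536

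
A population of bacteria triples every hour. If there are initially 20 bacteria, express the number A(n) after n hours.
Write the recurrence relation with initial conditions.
Each hour multiplies the count by 3, so the count after n hours depends only on the count after n-1 hours: A(n) = 3 × A(n-1). The starting count gives A(0) = 20.
Unrolling n times gives the closed form A(n) = 20 × 3ⁿ.

A(n) = 3 × A(n-1), A(0) = 20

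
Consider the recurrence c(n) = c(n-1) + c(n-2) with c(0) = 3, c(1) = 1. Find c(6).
Computing the sequence terms:
3, 1, 4, 5, 9, 14, 23

23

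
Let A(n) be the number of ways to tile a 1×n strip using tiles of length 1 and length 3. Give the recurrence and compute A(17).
Condition on the last tile: it has length 1 (leaving a 1×(n-1) strip) or length 3 (leaving a 1×(n-3) strip), so A(n) = A(n-1) + A(n-3) (order-3 linear recurrence).
For 0 ≤ i < 3 only unit tiles fit, so A(i) = 1.
Iterating the recurrence: A(3) = 2, A(4) = 3, A(5) = 4, A(6) = 6, A(7) = 9, A(8) = 13, A(9) = 19, A(10) = 28, A(11) = 41, A(12) = 60, A(13) = 88, A(14) = 129, A(15) = 189, A(16) = 277, A(17) = 406.

A(n) = A(n-1) + A(n-3), with A(i) = 1 for 0 ≤ i < 3; A(17) = 406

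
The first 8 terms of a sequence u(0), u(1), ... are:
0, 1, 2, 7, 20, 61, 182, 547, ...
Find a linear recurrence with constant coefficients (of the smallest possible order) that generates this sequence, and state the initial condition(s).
Look for the lowest-order linear relation among consecutive terms.
Observation: u(n) - 2·u(n-1) - (3)·u(n-2) = 0 holds for the shown terms, and no order-1 relation u(n) = α·u(n-1) + β fits.
Check at n=3: 2·2 + (3)·1 = 7. ✓

u(n) = 2u(n-1) + 3u(n-2), u(0) = 0, u(1) = 1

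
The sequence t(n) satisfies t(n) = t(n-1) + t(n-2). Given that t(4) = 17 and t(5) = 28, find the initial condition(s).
Work backwards using t(k) = t(k+2) - t(k+1):
t(3) = t(5) - t(4) = 28 - 17 = 11
t(2) = t(4) - t(3) = 17 - 11 = 6
t(1) = t(3) - t(2) = 11 - 6 = 5
t(0) = t(2) - t(1) = 6 - 5 = 1

t(0) = 1, t(1) = 5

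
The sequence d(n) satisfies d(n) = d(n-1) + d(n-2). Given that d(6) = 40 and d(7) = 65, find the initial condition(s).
Work backwards using d(k) = d(k+2) - d(k+1):
d(5) = d(7) - d(6) = 65 - 40 = 25
d(4) = d(6) - d(5) = 40 - 25 = 15
d(3) = d(5) - d(4) = 25 - 15 = 10
d(2) = d(4) - d(3) = 15 - 10 = 5
d(1) = d(3) - d(2) = 10 - 5 = 5
d(0) = d(2) - d(1) = 5 - 5 = 0

d(0) = 0, d(1) = 5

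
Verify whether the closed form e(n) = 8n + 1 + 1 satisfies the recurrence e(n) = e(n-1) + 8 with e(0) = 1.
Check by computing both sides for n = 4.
From the recurrence with e(0) = 1:
  e(0) = 1, e(1) = 9, e(2) = 17, e(3) = 25, e(4) = 33
  so the recurrence gives e(4) = 33.
From the proposed closed form e(n) = 8n + 1 + 1:
  e(4) = 34.
The recurrence gives 33 but the closed form gives 34, so the closed form does not satisfy the recurrence.

No, the closed form is incorrect.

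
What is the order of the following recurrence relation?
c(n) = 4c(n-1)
The order is the largest lag k for which c(n-k) appears. Here the deepest term is c(n-1), so the order is 1.

Order 1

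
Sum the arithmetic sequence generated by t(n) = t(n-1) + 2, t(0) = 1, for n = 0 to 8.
Computing the sequence terms: 1, 3, 5, 7, 9, 11, 13, 15, 17
Adding these values together:

81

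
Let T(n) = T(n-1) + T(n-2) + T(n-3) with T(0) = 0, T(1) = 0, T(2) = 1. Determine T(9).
Computing the sequence terms:
0, 0, 1, 1, 2, 4, 7, 13, 24, 44

44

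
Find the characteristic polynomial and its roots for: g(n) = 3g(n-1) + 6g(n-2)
Substitute g(n) = rⁿ and divide through by rⁿ⁻²: r² - 3r - 6 = 0
Discriminant: 3² + 4·6 = 33, not a perfect square, so by the quadratic formula r = (3 ± √33)/2.
General solution: g(n) = A·r₁ⁿ + B·r₂ⁿ where r₁,r₂ = (3 ± √33)/2

Characteristic: r² - 3r - 6 = 0, Roots: r = (3 ± √33)/2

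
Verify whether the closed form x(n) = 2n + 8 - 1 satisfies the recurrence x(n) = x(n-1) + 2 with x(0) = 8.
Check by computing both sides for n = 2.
From the recurrence with x(0) = 8:
  x(0) = 8, x(1) = 10, x(2) = 12
  so the recurrence gives x(2) = 12.
From the proposed closed form x(n) = 2n + 8 - 1:
  x(2) = 11.
The recurrence gives 12 but the closed form gives 11, so the closed form does not satisfy the recurrence.

No, the closed form is incorrect.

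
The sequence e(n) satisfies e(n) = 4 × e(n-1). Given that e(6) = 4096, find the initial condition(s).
In general e(n) = 4ⁿ · e(0). At n = 6: e(0) = e(6) / 4^6 = 4096 / 4096 = 1.

e(0) = 1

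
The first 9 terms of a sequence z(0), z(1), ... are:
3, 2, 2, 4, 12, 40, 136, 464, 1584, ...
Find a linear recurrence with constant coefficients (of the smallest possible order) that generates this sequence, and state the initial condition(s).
Look for the lowest-order linear relation among consecutive terms.
Observation: z(n) - 4·z(n-1) - (-2)·z(n-2) = 0 holds for the shown terms, and no order-1 relation z(n) = α·z(n-1) + β fits.
Check at n=3: 4·2 + (-2)·2 = 4. ✓

z(n) = 4z(n-1) - 2z(n-2), z(0) = 3, z(1) = 2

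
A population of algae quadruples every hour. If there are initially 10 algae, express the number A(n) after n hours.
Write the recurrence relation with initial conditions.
Each hour multiplies the count by 4, so the count after n hours depends only on the count after n-1 hours: A(n) = 4 × A(n-1). The starting count gives A(0) = 10.
Unrolling n times gives the closed form A(n) = 10 × 4ⁿ.

A(n) = 4 × A(n-1), A(0) = 10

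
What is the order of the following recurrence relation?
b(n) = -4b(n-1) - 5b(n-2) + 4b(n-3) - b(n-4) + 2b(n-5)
The order is the largest lag k for which b(n-k) appears. Here the deepest term is b(n-5), so the order is 5.

Order 5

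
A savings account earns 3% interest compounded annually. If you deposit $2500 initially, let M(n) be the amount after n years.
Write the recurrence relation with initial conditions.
Each year the balance grows by 3%, i.e. is multiplied by 1 + 3/100 = 1.03, so M(n) = 1.03 × M(n-1). The initial deposit gives M(0) = 2500.
Unrolling gives the closed form M(n) = 2500 × (1.03)ⁿ.

M(n) = 1.03 × M(n-1), M(0) = 2500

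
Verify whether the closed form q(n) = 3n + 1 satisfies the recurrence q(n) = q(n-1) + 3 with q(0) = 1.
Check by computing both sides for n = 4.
From the recurrence with q(0) = 1:
  q(0) = 1, q(1) = 4, q(2) = 7, q(3) = 10, q(4) = 13
  so the recurrence gives q(4) = 13.
From the proposed closed form q(n) = 3n + 1:
  q(4) = 13.
Both sides give 13 at n = 4, and the initial condition(s) match, so the closed form is consistent.

Yes, the closed form is correct.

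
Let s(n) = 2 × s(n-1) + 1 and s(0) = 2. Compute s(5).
Computing step by step:
s(0) = 2
s(1) = 2 × 2 + 1 = 5
s(2) = 2 × 5 + 1 = 11
s(3) = 2 × 11 + 1 = 23
s(4) = 2 × 23 + 1 = 47
s(5) = 2 × 47 + 1 = 95

95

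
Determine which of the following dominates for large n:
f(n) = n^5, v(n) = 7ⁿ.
Comparing growth rates:
Growth-rate hierarchy: log n ≺ any polynomial ≺ any exponential cⁿ (c>1) ≺ n! ≺ nⁿ.
exponential base 7 dominates polynomial degree 5 asymptotically.

v(n) grows faster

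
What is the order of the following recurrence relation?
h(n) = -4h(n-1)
The order is the largest lag k for which h(n-k) appears. Here the deepest term is h(n-1), so the order is 1.

Order 1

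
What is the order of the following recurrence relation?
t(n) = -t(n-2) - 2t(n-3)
The order is the largest lag k for which t(n-k) appears. Here the deepest term is t(n-3), so the order is 3.

Order 3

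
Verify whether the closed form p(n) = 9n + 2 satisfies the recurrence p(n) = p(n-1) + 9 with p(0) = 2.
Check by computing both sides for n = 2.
From the recurrence with p(0) = 2:
  p(0) = 2, p(1) = 11, p(2) = 20
  so the recurrence gives p(2) = 20.
From the proposed closed form p(n) = 9n + 2:
  p(2) = 20.
Both sides give 20 at n = 2, and the initial condition(s) match, so the closed form is consistent.

Yes, the closed form is correct.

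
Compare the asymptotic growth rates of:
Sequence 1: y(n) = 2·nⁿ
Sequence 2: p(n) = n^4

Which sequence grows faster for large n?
Comparing growth rates:
Growth-rate hierarchy: log n ≺ any polynomial ≺ any exponential cⁿ (c>1) ≺ n! ≺ nⁿ.
super-exponential nⁿ dominates polynomial degree 4 asymptotically.

y(n) grows faster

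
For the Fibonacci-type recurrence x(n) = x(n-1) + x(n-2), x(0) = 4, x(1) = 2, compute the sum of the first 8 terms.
Computing the sequence terms: 4, 2, 6, 8, 14, 22, 36, 58
Adding these values together:

150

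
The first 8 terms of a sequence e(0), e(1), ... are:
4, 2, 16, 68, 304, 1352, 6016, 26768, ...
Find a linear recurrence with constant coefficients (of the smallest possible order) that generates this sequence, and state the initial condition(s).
Look for the lowest-order linear relation among consecutive terms.
Observation: e(n) - 4·e(n-1) - (2)·e(n-2) = 0 holds for the shown terms, and no order-1 relation e(n) = α·e(n-1) + β fits.
Check at n=3: 4·16 + (2)·2 = 68. ✓

e(n) = 4e(n-1) + 2e(n-2), e(0) = 4, e(1) = 2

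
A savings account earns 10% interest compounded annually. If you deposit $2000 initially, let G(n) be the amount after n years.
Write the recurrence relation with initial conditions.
Each year the balance grows by 10%, i.e. is multiplied by 1 + 10/100 = 1.1, so G(n) = 1.1 × G(n-1). The initial deposit gives G(0) = 2000.
Unrolling gives the closed form G(n) = 2000 × (1.1)ⁿ.

G(n) = 1.1 × G(n-1), G(0) = 2000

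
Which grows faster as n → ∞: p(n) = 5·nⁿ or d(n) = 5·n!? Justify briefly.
Comparing growth rates:
Growth-rate hierarchy: log n ≺ any polynomial ≺ any exponential cⁿ (c>1) ≺ n! ≺ nⁿ.
super-exponential nⁿ dominates factorial asymptotically.

p(n) grows faster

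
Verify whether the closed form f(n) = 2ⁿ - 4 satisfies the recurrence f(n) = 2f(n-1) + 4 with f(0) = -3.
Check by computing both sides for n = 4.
From the recurrence with f(0) = -3:
  f(0) = -3, f(1) = -2, f(2) = 0, f(3) = 4, f(4) = 12
  so the recurrence gives f(4) = 12.
From the proposed closed form f(n) = 2ⁿ - 4:
  f(4) = 12.
Both sides give 12 at n = 4, and the initial condition(s) match, so the closed form is consistent.

Yes, the closed form is correct.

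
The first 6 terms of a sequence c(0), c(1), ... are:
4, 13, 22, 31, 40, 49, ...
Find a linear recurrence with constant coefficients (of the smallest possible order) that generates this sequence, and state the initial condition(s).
Look for the lowest-order linear relation among consecutive terms.
Observation: consecutive differences are constant (= 9).
Check at n=2: 1·13 + 9 = 22. ✓

c(n) = c(n-1) + 9, c(0) = 4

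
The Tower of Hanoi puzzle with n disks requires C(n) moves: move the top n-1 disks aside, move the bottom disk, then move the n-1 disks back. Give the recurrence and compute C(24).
Moving n disks = move the top n-1 disks aside (C(n-1) moves) + move the largest disk (1 move) + move the n-1 disks back on top (C(n-1) moves), so C(n) = 2C(n-1) + 1, with C(1) = 1 (a single disk takes one move).
First terms: 1, 3, 7, 15, 31, 63, … — each is one less than a power of 2. Indeed C(n) + 1 = 2(C(n-1) + 1) with C(1) + 1 = 2, so C(n) + 1 = 2ⁿ and C(n) = 2ⁿ - 1.
Hence C(24) = 2^24 - 1 = 16777216 - 1 = 16777215.

C(n) = 2C(n-1) + 1, C(1) = 1; C(24) = 16777215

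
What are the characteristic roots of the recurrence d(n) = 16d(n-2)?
Substitute d(n) = rⁿ and divide through by rⁿ⁻²: r² - 16 = 0
Factor: (r + 4)(r - 4) = 0, so r = -4, 4.
General solution: d(n) = A·(-4)ⁿ + B·4ⁿ

Characteristic: r² - 16 = 0, Roots: r = -4, 4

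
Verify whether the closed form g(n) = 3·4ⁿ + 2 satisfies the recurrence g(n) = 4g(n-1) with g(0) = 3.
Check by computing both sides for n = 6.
From the recurrence with g(0) = 3:
  g(0) = 3, g(1) = 12, g(2) = 48, g(3) = 192, g(4) = 768, g(5) = 3072, g(6) = 12288
  so the recurrence gives g(6) = 12288.
From the proposed closed form g(n) = 3·4ⁿ + 2:
  g(6) = 12290.
The recurrence gives 12288 but the closed form gives 12290, so the closed form does not satisfy the recurrence.

No, the closed form is incorrect.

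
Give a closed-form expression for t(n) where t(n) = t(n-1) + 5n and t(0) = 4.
Recurrence: t(n) = t(n-1) + 5n, initial: t(0) = 4.
Telescoping: t(n) = t(0) + 5·Σᵢ₌₁ⁿ i = 4 + 5·n(n+1)/2.

t(n) = 5·n(n+1)/2 + 4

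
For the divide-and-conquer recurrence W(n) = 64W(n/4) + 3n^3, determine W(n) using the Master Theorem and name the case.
Master Theorem template: W(n) = a·W(n/b) + f(n).
Here: a=64, b=4, f(n)=3n^3
Compute log_b(a) = log_4(64) = 3.
f(n) = 3n^3 = Θ(n^3). Case 2: W(n) = Θ(n^3 log n).

Case 2: W(n) = Θ(n^3 log n)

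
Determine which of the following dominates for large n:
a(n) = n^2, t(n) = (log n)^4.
Comparing growth rates:
Growth-rate hierarchy: log n ≺ any polynomial ≺ any exponential cⁿ (c>1) ≺ n! ≺ nⁿ.
polynomial degree 2 dominates polylogarithmic (log n)^4 asymptotically.

a(n) grows faster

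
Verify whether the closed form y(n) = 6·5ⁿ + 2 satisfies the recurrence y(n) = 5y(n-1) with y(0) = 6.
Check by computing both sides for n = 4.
From the recurrence with y(0) = 6:
  y(0) = 6, y(1) = 30, y(2) = 150, y(3) = 750, y(4) = 3750
  so the recurrence gives y(4) = 3750.
From the proposed closed form y(n) = 6·5ⁿ + 2:
  y(4) = 3752.
The recurrence gives 3750 but the closed form gives 3752, so the closed form does not satisfy the recurrence.

No, the closed form is incorrect.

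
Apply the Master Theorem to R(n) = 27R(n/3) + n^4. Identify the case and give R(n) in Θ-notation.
Master Theorem template: R(n) = a·R(n/b) + f(n).
Here: a=27, b=3, f(n)=n^4
Compute log_b(a) = log_3(27) = 3.
f(n) = n^4 = Ω(n^(3+ε)) with ε = 1, and the regularity condition holds (a·f(n/b) = (a/b^4)·f(n) with a/b^4 = 3^-1 < 1). Case 3: R(n) = Θ(f(n)) = Θ(n^4).

Case 3: R(n) = Θ(n^4)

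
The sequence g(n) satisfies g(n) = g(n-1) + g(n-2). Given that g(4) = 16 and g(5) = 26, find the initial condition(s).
Work backwards using g(k) = g(k+2) - g(k+1):
g(3) = g(5) - g(4) = 26 - 16 = 10
g(2) = g(4) - g(3) = 16 - 10 = 6
g(1) = g(3) - g(2) = 10 - 6 = 4
g(0) = g(2) - g(1) = 6 - 4 = 2

g(0) = 2, g(1) = 4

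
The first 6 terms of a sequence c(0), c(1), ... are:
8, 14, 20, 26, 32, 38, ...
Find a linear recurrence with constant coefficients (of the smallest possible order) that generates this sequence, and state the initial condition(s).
Look for the lowest-order linear relation among consecutive terms.
Observation: consecutive differences are constant (= 6).
Check at n=2: 1·14 + 6 = 20. ✓

c(n) = c(n-1) + 6, c(0) = 8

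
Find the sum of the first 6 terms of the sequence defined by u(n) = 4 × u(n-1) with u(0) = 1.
Computing the sequence terms: 1, 4, 16, 64, 256, 1024
Adding these values together:

1365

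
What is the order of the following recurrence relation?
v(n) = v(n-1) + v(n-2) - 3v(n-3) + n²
The order is the largest lag k for which v(n-k) appears. Here the deepest term is v(n-3) (the n² term is non-homogeneous and does not affect the order), so the order is 3.

Order 3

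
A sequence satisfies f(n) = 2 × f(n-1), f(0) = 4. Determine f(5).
Computing step by step:
f(0) = 4
f(1) = 2 × 4 = 8
f(2) = 2 × 8 = 16
f(3) = 2 × 16 = 32
f(4) = 2 × 32 = 64
f(5) = 2 × 64 = 128

128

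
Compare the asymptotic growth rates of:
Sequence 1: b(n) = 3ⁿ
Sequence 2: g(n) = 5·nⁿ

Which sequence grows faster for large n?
Comparing growth rates:
Growth-rate hierarchy: log n ≺ any polynomial ≺ any exponential cⁿ (c>1) ≺ n! ≺ nⁿ.
super-exponential nⁿ dominates exponential base 3 asymptotically.

g(n) grows faster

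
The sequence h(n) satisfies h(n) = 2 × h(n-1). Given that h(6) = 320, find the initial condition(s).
In general h(n) = 2ⁿ · h(0). At n = 6: h(0) = h(6) / 2^6 = 320 / 64 = 5.

h(0) = 5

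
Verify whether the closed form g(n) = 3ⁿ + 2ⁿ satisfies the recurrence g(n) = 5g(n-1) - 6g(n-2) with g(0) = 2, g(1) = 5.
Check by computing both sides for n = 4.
From the recurrence with g(0) = 2, g(1) = 5:
  g(0) = 2, g(1) = 5, g(2) = 13, g(3) = 35, g(4) = 97
  so the recurrence gives g(4) = 97.
From the proposed closed form g(n) = 3ⁿ + 2ⁿ:
  g(4) = 97.
Both sides give 97 at n = 4, and the initial condition(s) match, so the closed form is consistent.

Yes, the closed form is correct.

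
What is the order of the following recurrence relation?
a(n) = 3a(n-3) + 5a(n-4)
The order is the largest lag k for which a(n-k) appears. Here the deepest term is a(n-4), so the order is 4.

Order 4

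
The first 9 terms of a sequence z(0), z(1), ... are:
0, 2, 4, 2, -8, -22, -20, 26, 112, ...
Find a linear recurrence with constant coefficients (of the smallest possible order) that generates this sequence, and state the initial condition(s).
Look for the lowest-order linear relation among consecutive terms.
Observation: z(n) - 2·z(n-1) - (-3)·z(n-2) = 0 holds for the shown terms, and no order-1 relation z(n) = α·z(n-1) + β fits.
Check at n=3: 2·4 + (-3)·2 = 2. ✓

z(n) = 2z(n-1) - 3z(n-2), z(0) = 0, z(1) = 2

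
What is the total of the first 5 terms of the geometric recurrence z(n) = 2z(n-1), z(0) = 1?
Computing the sequence terms: 1, 2, 4, 8, 16
Adding these values together:

31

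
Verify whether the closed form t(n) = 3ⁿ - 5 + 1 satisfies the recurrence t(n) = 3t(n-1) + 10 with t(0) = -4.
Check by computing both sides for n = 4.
From the recurrence with t(0) = -4:
  t(0) = -4, t(1) = -2, t(2) = 4, t(3) = 22, t(4) = 76
  so the recurrence gives t(4) = 76.
From the proposed closed form t(n) = 3ⁿ - 5 + 1:
  t(4) = 77.
The recurrence gives 76 but the closed form gives 77, so the closed form does not satisfy the recurrence.

No, the closed form is incorrect.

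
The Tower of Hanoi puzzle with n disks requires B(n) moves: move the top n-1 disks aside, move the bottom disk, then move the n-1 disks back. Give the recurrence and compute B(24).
Moving n disks = move the top n-1 disks aside (B(n-1) moves) + move the largest disk (1 move) + move the n-1 disks back on top (B(n-1) moves), so B(n) = 2B(n-1) + 1, with B(1) = 1 (a single disk takes one move).
First terms: 1, 3, 7, 15, 31, 63, … — each is one less than a power of 2. Indeed B(n) + 1 = 2(B(n-1) + 1) with B(1) + 1 = 2, so B(n) + 1 = 2ⁿ and B(n) = 2ⁿ - 1.
Hence B(24) = 2^24 - 1 = 16777216 - 1 = 16777215.

B(n) = 2B(n-1) + 1, B(1) = 1; B(24) = 16777215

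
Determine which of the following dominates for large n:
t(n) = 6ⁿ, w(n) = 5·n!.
Comparing growth rates:
Growth-rate hierarchy: log n ≺ any polynomial ≺ any exponential cⁿ (c>1) ≺ n! ≺ nⁿ.
factorial dominates exponential base 6 asymptotically.

w(n) grows faster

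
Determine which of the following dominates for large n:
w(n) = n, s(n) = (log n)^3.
Comparing growth rates:
Growth-rate hierarchy: log n ≺ any polynomial ≺ any exponential cⁿ (c>1) ≺ n! ≺ nⁿ.
polynomial degree 1 dominates polylogarithmic (log n)^3 asymptotically.

w(n) grows faster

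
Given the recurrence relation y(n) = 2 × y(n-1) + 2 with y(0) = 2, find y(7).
Computing step by step:
y(0) = 2
y(1) = 2 × 2 + 2 = 6
y(2) = 2 × 6 + 2 = 14
y(3) = 2 × 14 + 2 = 30
y(4) = 2 × 30 + 2 = 62
y(5) = 2 × 62 + 2 = 126
y(6) = 2 × 126 + 2 = 254
y(7) = 2 × 254 + 2 = 510

510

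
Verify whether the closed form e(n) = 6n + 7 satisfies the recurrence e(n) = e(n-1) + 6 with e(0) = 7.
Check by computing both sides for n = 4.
From the recurrence with e(0) = 7:
  e(0) = 7, e(1) = 13, e(2) = 19, e(3) = 25, e(4) = 31
  so the recurrence gives e(4) = 31.
From the proposed closed form e(n) = 6n + 7:
  e(4) = 31.
Both sides give 31 at n = 4, and the initial condition(s) match, so the closed form is consistent.

Yes, the closed form is correct.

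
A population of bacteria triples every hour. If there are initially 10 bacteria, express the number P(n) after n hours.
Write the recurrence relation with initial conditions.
Each hour multiplies the count by 3, so the count after n hours depends only on the count after n-1 hours: P(n) = 3 × P(n-1). The starting count gives P(0) = 10.
Unrolling n times gives the closed form P(n) = 10 × 3ⁿ.

P(n) = 3 × P(n-1), P(0) = 10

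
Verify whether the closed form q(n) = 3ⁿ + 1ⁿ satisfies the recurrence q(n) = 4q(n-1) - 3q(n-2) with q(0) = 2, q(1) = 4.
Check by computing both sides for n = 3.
From the recurrence with q(0) = 2, q(1) = 4:
  q(0) = 2, q(1) = 4, q(2) = 10, q(3) = 28
  so the recurrence gives q(3) = 28.
From the proposed closed form q(n) = 3ⁿ + 1ⁿ:
  q(3) = 28.
Both sides give 28 at n = 3, and the initial condition(s) match, so the closed form is consistent.

Yes, the closed form is correct.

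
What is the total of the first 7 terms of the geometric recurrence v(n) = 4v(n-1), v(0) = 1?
Computing the sequence terms: 1, 4, 16, 64, 256, 1024, 4096
Adding these values together:

5461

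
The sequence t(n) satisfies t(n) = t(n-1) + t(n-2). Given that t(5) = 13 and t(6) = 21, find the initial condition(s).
Work backwards using t(k) = t(k+2) - t(k+1):
t(4) = t(6) - t(5) = 21 - 13 = 8
t(3) = t(5) - t(4) = 13 - 8 = 5
t(2) = t(4) - t(3) = 8 - 5 = 3
t(1) = t(3) - t(2) = 5 - 3 = 2
t(0) = t(2) - t(1) = 3 - 2 = 1

t(0) = 1, t(1) = 2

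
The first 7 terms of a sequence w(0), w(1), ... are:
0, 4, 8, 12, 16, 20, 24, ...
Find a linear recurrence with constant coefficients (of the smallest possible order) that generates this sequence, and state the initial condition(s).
Look for the lowest-order linear relation among consecutive terms.
Observation: consecutive differences are constant (= 4).
Check at n=2: 1·4 + 4 = 8. ✓

w(n) = w(n-1) + 4, w(0) = 0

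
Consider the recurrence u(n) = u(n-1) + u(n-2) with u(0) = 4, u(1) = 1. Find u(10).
Computing the sequence terms:
4, 1, 5, 6, 11, 17, 28, 45, 73, 118, 191

191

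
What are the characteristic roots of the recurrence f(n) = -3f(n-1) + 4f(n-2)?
Substitute f(n) = rⁿ and divide through by rⁿ⁻²: r² + 3r - 4 = 0
Factor: (r + 4)(r - 1) = 0, so r = -4, 1.
General solution: f(n) = A·(-4)ⁿ + B·1ⁿ

Characteristic: r² + 3r - 4 = 0, Roots: r = -4, 1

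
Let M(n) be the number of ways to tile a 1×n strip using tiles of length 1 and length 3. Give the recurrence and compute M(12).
Condition on the last tile: it has length 1 (leaving a 1×(n-1) strip) or length 3 (leaving a 1×(n-3) strip), so M(n) = M(n-1) + M(n-3) (order-3 linear recurrence).
For 0 ≤ i < 3 only unit tiles fit, so M(i) = 1.
Iterating the recurrence: M(3) = 2, M(4) = 3, M(5) = 4, M(6) = 6, M(7) = 9, M(8) = 13, M(9) = 19, M(10) = 28, M(11) = 41, M(12) = 60.

M(n) = M(n-1) + M(n-3), with M(i) = 1 for 0 ≤ i < 3; M(12) = 60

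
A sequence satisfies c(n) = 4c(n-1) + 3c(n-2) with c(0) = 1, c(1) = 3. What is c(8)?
Computing the sequence terms:
1, 3, 15, 69, 321, 1491, 6927, 32181, 149505

149505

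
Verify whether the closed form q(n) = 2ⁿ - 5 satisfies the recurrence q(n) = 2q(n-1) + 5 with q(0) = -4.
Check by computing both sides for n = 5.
From the recurrence with q(0) = -4:
  q(0) = -4, q(1) = -3, q(2) = -1, q(3) = 3, q(4) = 11, q(5) = 27
  so the recurrence gives q(5) = 27.
From the proposed closed form q(n) = 2ⁿ - 5:
  q(5) = 27.
Both sides give 27 at n = 5, and the initial condition(s) match, so the closed form is consistent.

Yes, the closed form is correct.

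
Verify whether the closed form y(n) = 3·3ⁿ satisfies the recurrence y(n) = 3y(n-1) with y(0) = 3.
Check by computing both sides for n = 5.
From the recurrence with y(0) = 3:
  y(0) = 3, y(1) = 9, y(2) = 27, y(3) = 81, y(4) = 243, y(5) = 729
  so the recurrence gives y(5) = 729.
From the proposed closed form y(n) = 3·3ⁿ:
  y(5) = 729.
Both sides give 729 at n = 5, and the initial condition(s) match, so the closed form is consistent.

Yes, the closed form is correct.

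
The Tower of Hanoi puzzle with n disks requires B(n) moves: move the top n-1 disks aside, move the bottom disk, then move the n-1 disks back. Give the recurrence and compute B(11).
Moving n disks = move the top n-1 disks aside (B(n-1) moves) + move the largest disk (1 move) + move the n-1 disks back on top (B(n-1) moves), so B(n) = 2B(n-1) + 1, with B(1) = 1 (a single disk takes one move).
First terms: 1, 3, 7, 15, 31, 63, … — each is one less than a power of 2. Indeed B(n) + 1 = 2(B(n-1) + 1) with B(1) + 1 = 2, so B(n) + 1 = 2ⁿ and B(n) = 2ⁿ - 1.
Hence B(11) = 2^11 - 1 = 2048 - 1 = 2047.

B(n) = 2B(n-1) + 1, B(1) = 1; B(11) = 2047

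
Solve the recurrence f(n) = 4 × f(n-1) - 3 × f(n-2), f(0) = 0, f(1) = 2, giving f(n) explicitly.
Recurrence: f(n) = 4 × f(n-1) - 3 × f(n-2), initial: f(0) = 0, f(1) = 2.
Characteristic equation: r² - 4r + 3 = 0, which factors as (r - 3)(r - 1) = 0, so r = 3, 1. General solution f(n) = A·3ⁿ + B·1ⁿ. From f(0) = 0: A + B = 0. From f(1) = 2: 3A + 1B = 2. Solving gives A = 1, B = -1.

f(n) = 3ⁿ - 1ⁿ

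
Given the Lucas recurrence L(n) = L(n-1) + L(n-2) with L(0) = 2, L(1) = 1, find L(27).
Computing the sequence terms:
2, 1, 3, 4, 7, 11, 18, 29, 47, 76, 123, 199, 322, 521, 843, 1364, 2207, 3571, 5778, 9349, 15127, 24476, 39603, 64079, 103682, 167761, 271443, 439204

439204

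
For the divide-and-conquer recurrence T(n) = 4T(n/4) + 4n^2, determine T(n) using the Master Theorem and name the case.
Master Theorem template: T(n) = a·T(n/b) + f(n).
Here: a=4, b=4, f(n)=4n^2
Compute log_b(a) = log_4(4) = 1.
f(n) = 4n^2 = Ω(n^(1+ε)) with ε = 1, and the regularity condition holds (a·f(n/b) = (a/b^2)·f(n) with a/b^2 = 4^-1 < 1). Case 3: T(n) = Θ(f(n)) = Θ(n^2).

Case 3: T(n) = Θ(n^2)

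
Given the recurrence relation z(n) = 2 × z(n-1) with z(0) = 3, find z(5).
Computing step by step:
z(0) = 3
z(1) = 2 × 3 = 6
z(2) = 2 × 6 = 12
z(3) = 2 × 12 = 24
z(4) = 2 × 24 = 48
z(5) = 2 × 48 = 96

96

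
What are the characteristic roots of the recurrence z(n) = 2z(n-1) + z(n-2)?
Substitute z(n) = rⁿ and divide through by rⁿ⁻²: r² - 2r - 1 = 0
Discriminant: 2² + 4·1 = 8, not a perfect square, so by the quadratic formula r = (2 ± √8)/2.
General solution: z(n) = A·r₁ⁿ + B·r₂ⁿ where r₁,r₂ = (2 ± √8)/2

Characteristic: r² - 2r - 1 = 0, Roots: r = (2 ± √8)/2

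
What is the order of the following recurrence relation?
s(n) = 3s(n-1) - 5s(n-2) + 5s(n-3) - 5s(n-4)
The order is the largest lag k for which s(n-k) appears. Here the deepest term is s(n-4), so the order is 4.

Order 4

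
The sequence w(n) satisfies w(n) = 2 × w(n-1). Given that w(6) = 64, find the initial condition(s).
In general w(n) = 2ⁿ · w(0). At n = 6: w(0) = w(6) / 2^6 = 64 / 64 = 1.

w(0) = 1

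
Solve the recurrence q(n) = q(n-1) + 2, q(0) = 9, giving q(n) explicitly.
Recurrence: q(n) = q(n-1) + 2, initial: q(0) = 9.
Each step adds 2, so q(n) = q(0) + 2n = 2n + 9.

q(n) = 2n + 9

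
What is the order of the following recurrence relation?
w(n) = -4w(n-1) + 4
The order is the largest lag k for which w(n-k) appears. Here the deepest term is w(n-1) (the 4 term is non-homogeneous and does not affect the order), so the order is 1.

Order 1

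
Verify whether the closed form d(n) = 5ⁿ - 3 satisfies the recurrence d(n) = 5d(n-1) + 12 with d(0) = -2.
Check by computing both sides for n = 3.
From the recurrence with d(0) = -2:
  d(0) = -2, d(1) = 2, d(2) = 22, d(3) = 122
  so the recurrence gives d(3) = 122.
From the proposed closed form d(n) = 5ⁿ - 3:
  d(3) = 122.
Both sides give 122 at n = 3, and the initial condition(s) match, so the closed form is consistent.

Yes, the closed form is correct.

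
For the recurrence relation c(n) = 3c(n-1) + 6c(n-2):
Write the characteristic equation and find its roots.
Substitute c(n) = rⁿ and divide through by rⁿ⁻²: r² - 3r - 6 = 0
Discriminant: 3² + 4·6 = 33, not a perfect square, so by the quadratic formula r = (3 ± √33)/2.
General solution: c(n) = A·r₁ⁿ + B·r₂ⁿ where r₁,r₂ = (3 ± √33)/2

Characteristic: r² - 3r - 6 = 0, Roots: r = (3 ± √33)/2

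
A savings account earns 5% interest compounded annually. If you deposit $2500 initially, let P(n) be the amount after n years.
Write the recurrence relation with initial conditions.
Each year the balance grows by 5%, i.e. is multiplied by 1 + 5/100 = 1.05, so P(n) = 1.05 × P(n-1). The initial deposit gives P(0) = 2500.
Unrolling gives the closed form P(n) = 2500 × (1.05)ⁿ.

P(n) = 1.05 × P(n-1), P(0) = 2500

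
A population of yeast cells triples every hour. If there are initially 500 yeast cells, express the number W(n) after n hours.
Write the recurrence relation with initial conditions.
Each hour multiplies the count by 3, so the count after n hours depends only on the count after n-1 hours: W(n) = 3 × W(n-1). The starting count gives W(0) = 500.
Unrolling n times gives the closed form W(n) = 500 × 3ⁿ.

W(n) = 3 × W(n-1), W(0) = 500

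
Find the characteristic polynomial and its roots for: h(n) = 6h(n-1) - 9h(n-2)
Substitute h(n) = rⁿ and divide through by rⁿ⁻²: r² - 6r + 9 = 0
Factor: (r - 3)² = 0, so r = 3 (double root).
General solution: h(n) = (A + Bn)·3ⁿ

Characteristic: r² - 6r + 9 = 0, Roots: r = 3 (double root)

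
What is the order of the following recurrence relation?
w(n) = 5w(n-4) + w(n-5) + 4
The order is the largest lag k for which w(n-k) appears. Here the deepest term is w(n-5) (the 4 term is non-homogeneous and does not affect the order), so the order is 5.

Order 5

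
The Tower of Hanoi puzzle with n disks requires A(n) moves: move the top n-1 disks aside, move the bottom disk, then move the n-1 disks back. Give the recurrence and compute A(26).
Moving n disks = move the top n-1 disks aside (A(n-1) moves) + move the largest disk (1 move) + move the n-1 disks back on top (A(n-1) moves), so A(n) = 2A(n-1) + 1, with A(1) = 1 (a single disk takes one move).
First terms: 1, 3, 7, 15, 31, 63, … — each is one less than a power of 2. Indeed A(n) + 1 = 2(A(n-1) + 1) with A(1) + 1 = 2, so A(n) + 1 = 2ⁿ and A(n) = 2ⁿ - 1.
Hence A(26) = 2^26 - 1 = 67108864 - 1 = 67108863.

A(n) = 2A(n-1) + 1, A(1) = 1; A(26) = 67108863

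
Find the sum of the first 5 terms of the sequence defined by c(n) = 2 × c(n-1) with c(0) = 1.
Computing the sequence terms: 1, 2, 4, 8, 16
Adding these values together:

31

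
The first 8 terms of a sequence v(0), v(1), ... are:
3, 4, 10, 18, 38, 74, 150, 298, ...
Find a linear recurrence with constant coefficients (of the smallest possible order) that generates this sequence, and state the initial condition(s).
Look for the lowest-order linear relation among consecutive terms.
Observation: v(n) - 1·v(n-1) - (2)·v(n-2) = 0 holds for the shown terms, and no order-1 relation v(n) = α·v(n-1) + β fits.
Check at n=3: 1·10 + (2)·4 = 18. ✓

v(n) = v(n-1) + 2v(n-2), v(0) = 3, v(1) = 4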